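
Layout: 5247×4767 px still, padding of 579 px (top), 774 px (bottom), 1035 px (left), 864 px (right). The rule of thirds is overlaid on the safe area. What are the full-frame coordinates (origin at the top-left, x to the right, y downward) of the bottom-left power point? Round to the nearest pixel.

(2151, 2855)

Content width = 5247 − 1035 − 864 = 3348 px; content height = 4767 − 579 − 774 = 3414 px.
Bottom-left is one-third across and two-thirds down within the safe area.
x = 1035 + 1 × 3348/3 = 1035 + 1116.00 ≈ 2151
y = 579 + 2 × 3414/3 = 579 + 2276.00 ≈ 2855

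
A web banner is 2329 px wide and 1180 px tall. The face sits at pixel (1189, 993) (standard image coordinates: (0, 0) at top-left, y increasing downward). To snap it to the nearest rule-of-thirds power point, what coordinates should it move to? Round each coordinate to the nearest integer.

Third lines: x ∈ {776, 1553}, y ∈ {393, 787}.
1189 is closer to x = 1553; 993 is closer to y = 787.
So the nearest intersection is the lower-right power point.

x = 1553 px, y = 787 px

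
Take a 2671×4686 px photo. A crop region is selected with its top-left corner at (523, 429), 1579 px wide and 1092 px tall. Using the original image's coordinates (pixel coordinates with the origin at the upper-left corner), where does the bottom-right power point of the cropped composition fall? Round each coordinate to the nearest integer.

(1576, 1157)

One third of the crop width 1579 is 526.33 px.
One third of the crop height 1092 is 364.00 px.
The bottom-right point is two-thirds across and two-thirds down within the crop:
x = 523 + 2 × 526.33 ≈ 1576; y = 429 + 2 × 364.00 ≈ 1157.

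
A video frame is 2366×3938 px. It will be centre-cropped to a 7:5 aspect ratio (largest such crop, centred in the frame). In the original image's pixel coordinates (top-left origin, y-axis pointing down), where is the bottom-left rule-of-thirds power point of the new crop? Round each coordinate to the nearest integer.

x = 789 px, y = 2251 px

2366/3938 < 7/5, so the 7:5 crop keeps the full width 2366 and trims height to 2366 × 5/7 = 1690.00 px.
Top offset = (3938 − 1690.00)/2 = 1124.00 px; left offset = 0.
Bottom-left is one-third across and two-thirds down within the crop:
x = 0.00 + 1 × 2366.00/3 ≈ 789; y = 1124.00 + 2 × 1690.00/3 ≈ 2251.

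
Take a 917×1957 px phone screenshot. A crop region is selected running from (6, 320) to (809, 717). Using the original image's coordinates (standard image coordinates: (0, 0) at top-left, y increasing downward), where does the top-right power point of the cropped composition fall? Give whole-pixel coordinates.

(541, 452)

Crop width = 809 − 6 = 803 px; one third is 267.67 px.
Crop height = 717 − 320 = 397 px; one third is 132.33 px.
The top-right point is two-thirds across and one-third down within the crop:
x = 6 + 2 × 267.67 ≈ 541; y = 320 + 1 × 132.33 ≈ 452.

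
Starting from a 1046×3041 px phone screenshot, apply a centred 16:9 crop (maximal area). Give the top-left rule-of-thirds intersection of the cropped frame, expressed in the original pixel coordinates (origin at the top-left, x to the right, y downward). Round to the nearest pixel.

(349, 1422)

1046/3041 < 16/9, so the 16:9 crop keeps the full width 1046 and trims height to 1046 × 9/16 = 588.38 px.
Top offset = (3041 − 588.38)/2 = 1226.31 px; left offset = 0.
Top-left is one-third across and one-third down within the crop:
x = 0.00 + 1 × 1046.00/3 ≈ 349; y = 1226.31 + 1 × 588.38/3 ≈ 1422.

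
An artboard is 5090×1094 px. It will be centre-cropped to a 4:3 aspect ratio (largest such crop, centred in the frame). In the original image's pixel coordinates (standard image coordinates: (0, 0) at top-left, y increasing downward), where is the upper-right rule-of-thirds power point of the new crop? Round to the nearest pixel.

(2788, 365)

5090/1094 > 4/3, so the 4:3 crop keeps the full height 1094 and trims width to 1094 × 4/3 = 1458.67 px.
Left offset = (5090 − 1458.67)/2 = 1815.67 px; top offset = 0.
Upper-right is two-thirds across and one-third down within the crop:
x = 1815.67 + 2 × 1458.67/3 ≈ 2788; y = 0.00 + 1 × 1094.00/3 ≈ 365.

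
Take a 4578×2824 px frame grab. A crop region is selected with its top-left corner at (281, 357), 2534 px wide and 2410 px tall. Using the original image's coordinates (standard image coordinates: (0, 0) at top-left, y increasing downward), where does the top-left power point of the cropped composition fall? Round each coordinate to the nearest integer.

(1126, 1160)

One third of the crop width 2534 is 844.67 px.
One third of the crop height 2410 is 803.33 px.
The top-left point is one-third across and one-third down within the crop:
x = 281 + 1 × 844.67 ≈ 1126; y = 357 + 1 × 803.33 ≈ 1160.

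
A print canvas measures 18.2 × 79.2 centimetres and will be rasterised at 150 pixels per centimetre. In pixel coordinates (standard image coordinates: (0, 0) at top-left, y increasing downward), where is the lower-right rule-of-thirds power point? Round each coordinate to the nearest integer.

x = 1820 px, y = 7920 px

In pixels the canvas is 18.2 × 150 = 2730 wide and 79.2 × 150 = 11880 tall.
The lower-right point is two-thirds across and two-thirds down:
x = 2 × 2730/3 ≈ 1820; y = 2 × 11880/3 ≈ 7920.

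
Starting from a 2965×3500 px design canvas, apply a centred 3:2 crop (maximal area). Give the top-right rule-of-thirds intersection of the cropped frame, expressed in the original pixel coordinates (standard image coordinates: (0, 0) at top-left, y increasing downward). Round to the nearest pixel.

(1977, 1421)

2965/3500 < 3/2, so the 3:2 crop keeps the full width 2965 and trims height to 2965 × 2/3 = 1976.67 px.
Top offset = (3500 − 1976.67)/2 = 761.67 px; left offset = 0.
Top-right is two-thirds across and one-third down within the crop:
x = 0.00 + 2 × 2965.00/3 ≈ 1977; y = 761.67 + 1 × 1976.67/3 ≈ 1421.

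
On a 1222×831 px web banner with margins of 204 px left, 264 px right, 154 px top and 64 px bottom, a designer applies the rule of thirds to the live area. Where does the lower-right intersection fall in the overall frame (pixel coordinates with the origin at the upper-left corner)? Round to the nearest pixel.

Content width = 1222 − 204 − 264 = 754 px; content height = 831 − 154 − 64 = 613 px.
Lower-right is two-thirds across and two-thirds down within the live area.
x = 204 + 2 × 754/3 = 204 + 502.67 ≈ 707
y = 154 + 2 × 613/3 = 154 + 408.67 ≈ 563

x = 707 px, y = 563 px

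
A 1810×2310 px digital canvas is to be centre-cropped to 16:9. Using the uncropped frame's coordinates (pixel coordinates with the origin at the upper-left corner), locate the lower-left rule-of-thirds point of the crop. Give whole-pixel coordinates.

1810/2310 < 16/9, so the 16:9 crop keeps the full width 1810 and trims height to 1810 × 9/16 = 1018.12 px.
Top offset = (2310 − 1018.12)/2 = 645.94 px; left offset = 0.
Lower-left is one-third across and two-thirds down within the crop:
x = 0.00 + 1 × 1810.00/3 ≈ 603; y = 645.94 + 2 × 1018.12/3 ≈ 1325.

x = 603 px, y = 1325 px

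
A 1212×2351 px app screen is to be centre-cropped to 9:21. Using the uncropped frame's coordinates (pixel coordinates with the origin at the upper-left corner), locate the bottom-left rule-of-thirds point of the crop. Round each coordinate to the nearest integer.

(438, 1567)

1212/2351 > 9/21, so the 9:21 crop keeps the full height 2351 and trims width to 2351 × 9/21 = 1007.57 px.
Left offset = (1212 − 1007.57)/2 = 102.21 px; top offset = 0.
Bottom-left is one-third across and two-thirds down within the crop:
x = 102.21 + 1 × 1007.57/3 ≈ 438; y = 0.00 + 2 × 2351.00/3 ≈ 1567.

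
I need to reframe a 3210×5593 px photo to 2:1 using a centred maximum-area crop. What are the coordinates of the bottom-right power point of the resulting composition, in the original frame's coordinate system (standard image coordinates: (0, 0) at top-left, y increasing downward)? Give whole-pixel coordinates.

x = 2140 px, y = 3064 px

3210/5593 < 2/1, so the 2:1 crop keeps the full width 3210 and trims height to 3210 × 1/2 = 1605.00 px.
Top offset = (5593 − 1605.00)/2 = 1994.00 px; left offset = 0.
Bottom-right is two-thirds across and two-thirds down within the crop:
x = 0.00 + 2 × 3210.00/3 ≈ 2140; y = 1994.00 + 2 × 1605.00/3 ≈ 3064.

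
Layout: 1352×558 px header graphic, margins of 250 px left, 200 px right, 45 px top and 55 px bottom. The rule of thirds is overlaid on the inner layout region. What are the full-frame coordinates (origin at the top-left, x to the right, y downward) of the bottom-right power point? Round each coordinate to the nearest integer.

Content width = 1352 − 250 − 200 = 902 px; content height = 558 − 45 − 55 = 458 px.
Bottom-right is two-thirds across and two-thirds down within the inner layout region.
x = 250 + 2 × 902/3 = 250 + 601.33 ≈ 851
y = 45 + 2 × 458/3 = 45 + 305.33 ≈ 350

(851, 350)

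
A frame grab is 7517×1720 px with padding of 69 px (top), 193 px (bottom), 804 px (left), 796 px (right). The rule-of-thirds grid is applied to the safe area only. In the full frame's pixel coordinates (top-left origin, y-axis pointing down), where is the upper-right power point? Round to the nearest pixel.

Content width = 7517 − 804 − 796 = 5917 px; content height = 1720 − 69 − 193 = 1458 px.
Upper-right is two-thirds across and one-third down within the safe area.
x = 804 + 2 × 5917/3 = 804 + 3944.67 ≈ 4749
y = 69 + 1 × 1458/3 = 69 + 486.00 ≈ 555

(4749, 555)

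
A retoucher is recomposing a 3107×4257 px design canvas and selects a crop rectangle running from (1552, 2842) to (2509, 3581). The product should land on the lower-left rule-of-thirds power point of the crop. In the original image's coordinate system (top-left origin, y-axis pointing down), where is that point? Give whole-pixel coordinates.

Crop width = 2509 − 1552 = 957 px; one third is 319.00 px.
Crop height = 3581 − 2842 = 739 px; one third is 246.33 px.
The lower-left point is one-third across and two-thirds down within the crop:
x = 1552 + 1 × 319.00 ≈ 1871; y = 2842 + 2 × 246.33 ≈ 3335.

(1871, 3335)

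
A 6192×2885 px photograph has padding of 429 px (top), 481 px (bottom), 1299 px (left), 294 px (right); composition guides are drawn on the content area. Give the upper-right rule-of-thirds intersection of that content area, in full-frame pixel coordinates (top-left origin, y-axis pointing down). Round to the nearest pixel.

x = 4365 px, y = 1087 px

Content width = 6192 − 1299 − 294 = 4599 px; content height = 2885 − 429 − 481 = 1975 px.
Upper-right is two-thirds across and one-third down within the content area.
x = 1299 + 2 × 4599/3 = 1299 + 3066.00 ≈ 4365
y = 429 + 1 × 1975/3 = 429 + 658.33 ≈ 1087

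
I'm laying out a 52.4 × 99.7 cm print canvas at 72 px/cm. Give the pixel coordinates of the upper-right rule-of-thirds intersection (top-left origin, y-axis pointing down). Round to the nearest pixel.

In pixels the canvas is 52.4 × 72 = 3772.8 wide and 99.7 × 72 = 7178.4 tall.
The upper-right point is two-thirds across and one-third down:
x = 2 × 3772.8/3 ≈ 2515; y = 1 × 7178.4/3 ≈ 2393.

(2515, 2393)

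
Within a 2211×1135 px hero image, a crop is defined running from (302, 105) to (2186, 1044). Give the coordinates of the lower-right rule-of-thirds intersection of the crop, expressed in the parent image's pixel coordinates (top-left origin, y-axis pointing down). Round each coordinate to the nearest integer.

Crop width = 2186 − 302 = 1884 px; one third is 628.00 px.
Crop height = 1044 − 105 = 939 px; one third is 313.00 px.
The lower-right point is two-thirds across and two-thirds down within the crop:
x = 302 + 2 × 628.00 ≈ 1558; y = 105 + 2 × 313.00 ≈ 731.

x = 1558 px, y = 731 px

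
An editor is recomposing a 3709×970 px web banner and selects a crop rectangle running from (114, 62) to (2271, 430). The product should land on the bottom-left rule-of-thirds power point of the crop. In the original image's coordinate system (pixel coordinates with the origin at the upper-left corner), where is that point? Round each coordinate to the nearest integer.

Crop width = 2271 − 114 = 2157 px; one third is 719.00 px.
Crop height = 430 − 62 = 368 px; one third is 122.67 px.
The bottom-left point is one-third across and two-thirds down within the crop:
x = 114 + 1 × 719.00 ≈ 833; y = 62 + 2 × 122.67 ≈ 307.

(833, 307)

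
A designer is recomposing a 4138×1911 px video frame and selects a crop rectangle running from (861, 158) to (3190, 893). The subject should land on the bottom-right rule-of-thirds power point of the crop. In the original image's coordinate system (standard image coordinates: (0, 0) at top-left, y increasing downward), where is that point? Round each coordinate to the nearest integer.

Crop width = 3190 − 861 = 2329 px; one third is 776.33 px.
Crop height = 893 − 158 = 735 px; one third is 245.00 px.
The bottom-right point is two-thirds across and two-thirds down within the crop:
x = 861 + 2 × 776.33 ≈ 2414; y = 158 + 2 × 245.00 ≈ 648.

x = 2414 px, y = 648 px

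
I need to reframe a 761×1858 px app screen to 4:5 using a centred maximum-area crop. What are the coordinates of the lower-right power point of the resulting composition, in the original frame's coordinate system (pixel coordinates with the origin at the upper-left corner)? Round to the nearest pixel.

(507, 1088)

761/1858 < 4/5, so the 4:5 crop keeps the full width 761 and trims height to 761 × 5/4 = 951.25 px.
Top offset = (1858 − 951.25)/2 = 453.38 px; left offset = 0.
Lower-right is two-thirds across and two-thirds down within the crop:
x = 0.00 + 2 × 761.00/3 ≈ 507; y = 453.38 + 2 × 951.25/3 ≈ 1088.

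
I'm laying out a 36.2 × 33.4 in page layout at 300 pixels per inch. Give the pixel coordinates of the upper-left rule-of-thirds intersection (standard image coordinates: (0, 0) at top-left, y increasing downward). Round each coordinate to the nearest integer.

x = 3620 px, y = 3340 px

In pixels the canvas is 36.2 × 300 = 10860 wide and 33.4 × 300 = 10020 tall.
The upper-left point is one-third across and one-third down:
x = 1 × 10860/3 ≈ 3620; y = 1 × 10020/3 ≈ 3340.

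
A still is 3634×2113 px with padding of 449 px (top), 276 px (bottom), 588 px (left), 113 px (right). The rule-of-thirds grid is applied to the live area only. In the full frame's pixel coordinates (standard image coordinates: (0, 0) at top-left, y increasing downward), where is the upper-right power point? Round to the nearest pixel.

Content width = 3634 − 588 − 113 = 2933 px; content height = 2113 − 449 − 276 = 1388 px.
Upper-right is two-thirds across and one-third down within the live area.
x = 588 + 2 × 2933/3 = 588 + 1955.33 ≈ 2543
y = 449 + 1 × 1388/3 = 449 + 462.67 ≈ 912

(2543, 912)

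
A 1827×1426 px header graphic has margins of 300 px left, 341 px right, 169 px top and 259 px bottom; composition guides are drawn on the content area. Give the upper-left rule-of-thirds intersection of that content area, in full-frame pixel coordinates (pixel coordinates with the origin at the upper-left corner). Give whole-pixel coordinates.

x = 695 px, y = 502 px

Content width = 1827 − 300 − 341 = 1186 px; content height = 1426 − 169 − 259 = 998 px.
Upper-left is one-third across and one-third down within the content area.
x = 300 + 1 × 1186/3 = 300 + 395.33 ≈ 695
y = 169 + 1 × 998/3 = 169 + 332.67 ≈ 502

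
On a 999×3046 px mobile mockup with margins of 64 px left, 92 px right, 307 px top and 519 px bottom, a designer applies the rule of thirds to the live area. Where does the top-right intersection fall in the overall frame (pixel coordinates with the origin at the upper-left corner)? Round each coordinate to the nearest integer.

x = 626 px, y = 1047 px

Content width = 999 − 64 − 92 = 843 px; content height = 3046 − 307 − 519 = 2220 px.
Top-right is two-thirds across and one-third down within the live area.
x = 64 + 2 × 843/3 = 64 + 562.00 ≈ 626
y = 307 + 1 × 2220/3 = 307 + 740.00 ≈ 1047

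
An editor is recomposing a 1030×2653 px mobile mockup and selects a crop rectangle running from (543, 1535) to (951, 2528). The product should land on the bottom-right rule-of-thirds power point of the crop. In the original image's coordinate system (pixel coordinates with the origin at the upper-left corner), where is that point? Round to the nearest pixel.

Crop width = 951 − 543 = 408 px; one third is 136.00 px.
Crop height = 2528 − 1535 = 993 px; one third is 331.00 px.
The bottom-right point is two-thirds across and two-thirds down within the crop:
x = 543 + 2 × 136.00 ≈ 815; y = 1535 + 2 × 331.00 ≈ 2197.

x = 815 px, y = 2197 px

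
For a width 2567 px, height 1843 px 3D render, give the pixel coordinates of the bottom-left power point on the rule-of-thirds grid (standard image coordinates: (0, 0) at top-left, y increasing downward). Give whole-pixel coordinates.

(856, 1229)

The bottom-left point sits one-third of the way across and two-thirds of the way down.
x = 1 × 2567/3 ≈ 856; y = 2 × 1843/3 ≈ 1229.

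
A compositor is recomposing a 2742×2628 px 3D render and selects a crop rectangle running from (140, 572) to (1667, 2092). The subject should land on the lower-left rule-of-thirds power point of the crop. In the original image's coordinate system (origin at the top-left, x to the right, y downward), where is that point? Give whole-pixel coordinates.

Crop width = 1667 − 140 = 1527 px; one third is 509.00 px.
Crop height = 2092 − 572 = 1520 px; one third is 506.67 px.
The lower-left point is one-third across and two-thirds down within the crop:
x = 140 + 1 × 509.00 ≈ 649; y = 572 + 2 × 506.67 ≈ 1585.

x = 649 px, y = 1585 px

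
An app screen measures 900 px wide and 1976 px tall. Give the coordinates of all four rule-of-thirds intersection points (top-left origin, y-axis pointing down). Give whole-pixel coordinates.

(300, 659), (600, 659), (300, 1317), (600, 1317)

One third of 900 is 300; one third of 1976 is 658.67.
Vertical third lines at x = 300 and x = 600; horizontal third lines at y = 659 and y = 1317.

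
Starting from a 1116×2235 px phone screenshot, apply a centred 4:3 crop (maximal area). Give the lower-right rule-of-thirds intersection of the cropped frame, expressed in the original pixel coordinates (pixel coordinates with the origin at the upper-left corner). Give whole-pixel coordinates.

x = 744 px, y = 1257 px

1116/2235 < 4/3, so the 4:3 crop keeps the full width 1116 and trims height to 1116 × 3/4 = 837.00 px.
Top offset = (2235 − 837.00)/2 = 699.00 px; left offset = 0.
Lower-right is two-thirds across and two-thirds down within the crop:
x = 0.00 + 2 × 1116.00/3 ≈ 744; y = 699.00 + 2 × 837.00/3 ≈ 1257.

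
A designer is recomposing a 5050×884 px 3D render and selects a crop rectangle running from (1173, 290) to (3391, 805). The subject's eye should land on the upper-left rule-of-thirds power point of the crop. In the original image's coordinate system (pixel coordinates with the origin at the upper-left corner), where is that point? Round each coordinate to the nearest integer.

Crop width = 3391 − 1173 = 2218 px; one third is 739.33 px.
Crop height = 805 − 290 = 515 px; one third is 171.67 px.
The upper-left point is one-third across and one-third down within the crop:
x = 1173 + 1 × 739.33 ≈ 1912; y = 290 + 1 × 171.67 ≈ 462.

x = 1912 px, y = 462 px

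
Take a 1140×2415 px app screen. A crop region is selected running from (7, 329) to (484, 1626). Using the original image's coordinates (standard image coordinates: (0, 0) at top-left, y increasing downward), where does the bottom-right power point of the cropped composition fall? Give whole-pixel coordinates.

x = 325 px, y = 1194 px

Crop width = 484 − 7 = 477 px; one third is 159.00 px.
Crop height = 1626 − 329 = 1297 px; one third is 432.33 px.
The bottom-right point is two-thirds across and two-thirds down within the crop:
x = 7 + 2 × 159.00 ≈ 325; y = 329 + 2 × 432.33 ≈ 1194.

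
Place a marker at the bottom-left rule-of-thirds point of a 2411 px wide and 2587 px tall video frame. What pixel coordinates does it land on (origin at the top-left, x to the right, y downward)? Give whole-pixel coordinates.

(804, 1725)

The bottom-left point sits one-third of the way across and two-thirds of the way down.
x = 1 × 2411/3 ≈ 804; y = 2 × 2587/3 ≈ 1725.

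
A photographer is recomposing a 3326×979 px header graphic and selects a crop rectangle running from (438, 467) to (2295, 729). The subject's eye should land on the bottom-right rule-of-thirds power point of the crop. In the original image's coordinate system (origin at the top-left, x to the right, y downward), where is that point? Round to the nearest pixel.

Crop width = 2295 − 438 = 1857 px; one third is 619.00 px.
Crop height = 729 − 467 = 262 px; one third is 87.33 px.
The bottom-right point is two-thirds across and two-thirds down within the crop:
x = 438 + 2 × 619.00 ≈ 1676; y = 467 + 2 × 87.33 ≈ 642.

x = 1676 px, y = 642 px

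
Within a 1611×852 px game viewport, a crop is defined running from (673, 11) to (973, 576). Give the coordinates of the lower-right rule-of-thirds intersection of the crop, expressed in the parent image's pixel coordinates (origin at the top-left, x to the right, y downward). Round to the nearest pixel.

x = 873 px, y = 388 px

Crop width = 973 − 673 = 300 px; one third is 100.00 px.
Crop height = 576 − 11 = 565 px; one third is 188.33 px.
The lower-right point is two-thirds across and two-thirds down within the crop:
x = 673 + 2 × 100.00 ≈ 873; y = 11 + 2 × 188.33 ≈ 388.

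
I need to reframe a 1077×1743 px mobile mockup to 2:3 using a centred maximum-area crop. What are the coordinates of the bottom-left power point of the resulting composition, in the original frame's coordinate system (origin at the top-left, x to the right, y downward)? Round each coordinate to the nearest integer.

1077/1743 < 2/3, so the 2:3 crop keeps the full width 1077 and trims height to 1077 × 3/2 = 1615.50 px.
Top offset = (1743 − 1615.50)/2 = 63.75 px; left offset = 0.
Bottom-left is one-third across and two-thirds down within the crop:
x = 0.00 + 1 × 1077.00/3 ≈ 359; y = 63.75 + 2 × 1615.50/3 ≈ 1141.

x = 359 px, y = 1141 px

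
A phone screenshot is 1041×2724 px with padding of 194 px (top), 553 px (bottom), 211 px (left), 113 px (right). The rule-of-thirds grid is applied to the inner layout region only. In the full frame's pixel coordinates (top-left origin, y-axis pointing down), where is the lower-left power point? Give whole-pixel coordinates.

Content width = 1041 − 211 − 113 = 717 px; content height = 2724 − 194 − 553 = 1977 px.
Lower-left is one-third across and two-thirds down within the inner layout region.
x = 211 + 1 × 717/3 = 211 + 239.00 ≈ 450
y = 194 + 2 × 1977/3 = 194 + 1318.00 ≈ 1512

x = 450 px, y = 1512 px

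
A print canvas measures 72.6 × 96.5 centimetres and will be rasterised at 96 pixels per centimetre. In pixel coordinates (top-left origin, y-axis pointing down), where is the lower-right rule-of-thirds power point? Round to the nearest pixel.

In pixels the canvas is 72.6 × 96 = 6969.6 wide and 96.5 × 96 = 9264 tall.
The lower-right point is two-thirds across and two-thirds down:
x = 2 × 6969.6/3 ≈ 4646; y = 2 × 9264/3 ≈ 6176.

x = 4646 px, y = 6176 px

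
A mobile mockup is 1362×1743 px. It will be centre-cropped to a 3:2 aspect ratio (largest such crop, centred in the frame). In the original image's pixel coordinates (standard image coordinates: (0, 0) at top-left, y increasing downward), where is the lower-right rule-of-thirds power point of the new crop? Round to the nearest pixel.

x = 908 px, y = 1023 px

1362/1743 < 3/2, so the 3:2 crop keeps the full width 1362 and trims height to 1362 × 2/3 = 908.00 px.
Top offset = (1743 − 908.00)/2 = 417.50 px; left offset = 0.
Lower-right is two-thirds across and two-thirds down within the crop:
x = 0.00 + 2 × 1362.00/3 ≈ 908; y = 417.50 + 2 × 908.00/3 ≈ 1023.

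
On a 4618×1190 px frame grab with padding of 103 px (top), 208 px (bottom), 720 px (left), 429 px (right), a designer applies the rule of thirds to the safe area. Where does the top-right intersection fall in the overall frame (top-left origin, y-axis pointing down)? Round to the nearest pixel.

(3033, 396)

Content width = 4618 − 720 − 429 = 3469 px; content height = 1190 − 103 − 208 = 879 px.
Top-right is two-thirds across and one-third down within the safe area.
x = 720 + 2 × 3469/3 = 720 + 2312.67 ≈ 3033
y = 103 + 1 × 879/3 = 103 + 293.00 ≈ 396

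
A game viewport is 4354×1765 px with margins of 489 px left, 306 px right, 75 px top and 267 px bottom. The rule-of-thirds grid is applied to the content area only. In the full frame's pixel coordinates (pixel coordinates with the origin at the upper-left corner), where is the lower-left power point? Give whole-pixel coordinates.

(1675, 1024)

Content width = 4354 − 489 − 306 = 3559 px; content height = 1765 − 75 − 267 = 1423 px.
Lower-left is one-third across and two-thirds down within the content area.
x = 489 + 1 × 3559/3 = 489 + 1186.33 ≈ 1675
y = 75 + 2 × 1423/3 = 75 + 948.67 ≈ 1024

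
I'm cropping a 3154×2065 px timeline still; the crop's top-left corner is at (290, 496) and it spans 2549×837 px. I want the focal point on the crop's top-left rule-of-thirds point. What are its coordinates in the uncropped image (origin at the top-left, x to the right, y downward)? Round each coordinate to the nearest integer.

One third of the crop width 2549 is 849.67 px.
One third of the crop height 837 is 279.00 px.
The top-left point is one-third across and one-third down within the crop:
x = 290 + 1 × 849.67 ≈ 1140; y = 496 + 1 × 279.00 ≈ 775.

x = 1140 px, y = 775 px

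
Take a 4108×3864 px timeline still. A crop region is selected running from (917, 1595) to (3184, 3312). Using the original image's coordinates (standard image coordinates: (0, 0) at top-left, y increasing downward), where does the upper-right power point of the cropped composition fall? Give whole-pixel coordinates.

(2428, 2167)

Crop width = 3184 − 917 = 2267 px; one third is 755.67 px.
Crop height = 3312 − 1595 = 1717 px; one third is 572.33 px.
The upper-right point is two-thirds across and one-third down within the crop:
x = 917 + 2 × 755.67 ≈ 2428; y = 1595 + 1 × 572.33 ≈ 2167.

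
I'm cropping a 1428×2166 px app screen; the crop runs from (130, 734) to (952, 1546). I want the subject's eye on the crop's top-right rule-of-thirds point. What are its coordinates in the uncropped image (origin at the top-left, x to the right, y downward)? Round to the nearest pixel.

(678, 1005)

Crop width = 952 − 130 = 822 px; one third is 274.00 px.
Crop height = 1546 − 734 = 812 px; one third is 270.67 px.
The top-right point is two-thirds across and one-third down within the crop:
x = 130 + 2 × 274.00 ≈ 678; y = 734 + 1 × 270.67 ≈ 1005.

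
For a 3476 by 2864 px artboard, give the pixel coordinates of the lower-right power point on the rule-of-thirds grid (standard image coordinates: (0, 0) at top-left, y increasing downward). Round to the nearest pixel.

(2317, 1909)

The lower-right point sits two-thirds of the way across and two-thirds of the way down.
x = 2 × 3476/3 ≈ 2317; y = 2 × 2864/3 ≈ 1909.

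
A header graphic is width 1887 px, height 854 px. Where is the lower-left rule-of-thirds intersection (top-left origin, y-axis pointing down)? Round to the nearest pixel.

(629, 569)

The lower-left point sits one-third of the way across and two-thirds of the way down.
x = 1 × 1887/3 ≈ 629; y = 2 × 854/3 ≈ 569.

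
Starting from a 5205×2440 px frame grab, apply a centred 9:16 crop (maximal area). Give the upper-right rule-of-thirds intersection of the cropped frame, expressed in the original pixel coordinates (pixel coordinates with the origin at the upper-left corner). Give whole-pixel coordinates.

5205/2440 > 9/16, so the 9:16 crop keeps the full height 2440 and trims width to 2440 × 9/16 = 1372.50 px.
Left offset = (5205 − 1372.50)/2 = 1916.25 px; top offset = 0.
Upper-right is two-thirds across and one-third down within the crop:
x = 1916.25 + 2 × 1372.50/3 ≈ 2831; y = 0.00 + 1 × 2440.00/3 ≈ 813.

x = 2831 px, y = 813 px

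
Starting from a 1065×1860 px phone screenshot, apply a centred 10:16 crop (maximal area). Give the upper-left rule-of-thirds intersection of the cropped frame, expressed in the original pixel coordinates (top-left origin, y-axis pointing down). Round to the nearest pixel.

1065/1860 < 10/16, so the 10:16 crop keeps the full width 1065 and trims height to 1065 × 16/10 = 1704.00 px.
Top offset = (1860 − 1704.00)/2 = 78.00 px; left offset = 0.
Upper-left is one-third across and one-third down within the crop:
x = 0.00 + 1 × 1065.00/3 ≈ 355; y = 78.00 + 1 × 1704.00/3 ≈ 646.

x = 355 px, y = 646 px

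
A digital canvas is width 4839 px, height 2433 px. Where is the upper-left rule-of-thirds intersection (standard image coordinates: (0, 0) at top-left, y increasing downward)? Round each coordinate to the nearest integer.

x = 1613 px, y = 811 px

The upper-left point sits one-third of the way across and one-third of the way down.
x = 1 × 4839/3 ≈ 1613; y = 1 × 2433/3 ≈ 811.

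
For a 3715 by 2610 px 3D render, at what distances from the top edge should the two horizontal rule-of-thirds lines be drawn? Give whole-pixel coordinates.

y = 870 px and y = 1740 px

2610 / 3 = 870, so the horizontal lines sit at one and two thirds of 2610.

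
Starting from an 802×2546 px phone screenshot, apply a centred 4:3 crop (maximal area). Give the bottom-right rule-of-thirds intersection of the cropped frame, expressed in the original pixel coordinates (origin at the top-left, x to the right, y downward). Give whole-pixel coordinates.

802/2546 < 4/3, so the 4:3 crop keeps the full width 802 and trims height to 802 × 3/4 = 601.50 px.
Top offset = (2546 − 601.50)/2 = 972.25 px; left offset = 0.
Bottom-right is two-thirds across and two-thirds down within the crop:
x = 0.00 + 2 × 802.00/3 ≈ 535; y = 972.25 + 2 × 601.50/3 ≈ 1373.

x = 535 px, y = 1373 px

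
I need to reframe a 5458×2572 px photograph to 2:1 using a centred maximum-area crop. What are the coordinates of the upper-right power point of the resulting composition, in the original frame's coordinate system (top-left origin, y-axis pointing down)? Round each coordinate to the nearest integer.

5458/2572 > 2/1, so the 2:1 crop keeps the full height 2572 and trims width to 2572 × 2/1 = 5144.00 px.
Left offset = (5458 − 5144.00)/2 = 157.00 px; top offset = 0.
Upper-right is two-thirds across and one-third down within the crop:
x = 157.00 + 2 × 5144.00/3 ≈ 3586; y = 0.00 + 1 × 2572.00/3 ≈ 857.

(3586, 857)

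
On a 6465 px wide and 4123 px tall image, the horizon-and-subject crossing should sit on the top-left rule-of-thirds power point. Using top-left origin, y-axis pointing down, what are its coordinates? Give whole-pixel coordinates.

The top-left point sits one-third of the way across and one-third of the way down.
x = 1 × 6465/3 ≈ 2155; y = 1 × 4123/3 ≈ 1374.

(2155, 1374)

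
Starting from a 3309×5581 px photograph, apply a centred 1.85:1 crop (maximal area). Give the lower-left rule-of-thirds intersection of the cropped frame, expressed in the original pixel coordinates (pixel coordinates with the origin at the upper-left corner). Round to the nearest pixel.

(1103, 3089)

3309/5581 < 1.85/1, so the 1.85:1 crop keeps the full width 3309 and trims height to 3309 × 1/1.85 = 1788.65 px.
Top offset = (5581 − 1788.65)/2 = 1896.18 px; left offset = 0.
Lower-left is one-third across and two-thirds down within the crop:
x = 0.00 + 1 × 3309.00/3 ≈ 1103; y = 1896.18 + 2 × 1788.65/3 ≈ 3089.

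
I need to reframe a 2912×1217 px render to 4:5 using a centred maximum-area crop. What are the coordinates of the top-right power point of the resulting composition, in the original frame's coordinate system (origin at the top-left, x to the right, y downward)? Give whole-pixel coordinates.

2912/1217 > 4/5, so the 4:5 crop keeps the full height 1217 and trims width to 1217 × 4/5 = 973.60 px.
Left offset = (2912 − 973.60)/2 = 969.20 px; top offset = 0.
Top-right is two-thirds across and one-third down within the crop:
x = 969.20 + 2 × 973.60/3 ≈ 1618; y = 0.00 + 1 × 1217.00/3 ≈ 406.

(1618, 406)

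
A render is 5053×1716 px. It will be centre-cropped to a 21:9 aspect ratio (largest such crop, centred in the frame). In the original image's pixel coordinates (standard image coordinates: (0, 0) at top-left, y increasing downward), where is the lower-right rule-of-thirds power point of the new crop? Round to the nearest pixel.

5053/1716 > 21/9, so the 21:9 crop keeps the full height 1716 and trims width to 1716 × 21/9 = 4004.00 px.
Left offset = (5053 − 4004.00)/2 = 524.50 px; top offset = 0.
Lower-right is two-thirds across and two-thirds down within the crop:
x = 524.50 + 2 × 4004.00/3 ≈ 3194; y = 0.00 + 2 × 1716.00/3 ≈ 1144.

(3194, 1144)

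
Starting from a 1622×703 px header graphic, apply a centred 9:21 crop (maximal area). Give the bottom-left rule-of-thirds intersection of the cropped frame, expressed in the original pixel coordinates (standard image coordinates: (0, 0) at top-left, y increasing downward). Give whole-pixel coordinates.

1622/703 > 9/21, so the 9:21 crop keeps the full height 703 and trims width to 703 × 9/21 = 301.29 px.
Left offset = (1622 − 301.29)/2 = 660.36 px; top offset = 0.
Bottom-left is one-third across and two-thirds down within the crop:
x = 660.36 + 1 × 301.29/3 ≈ 761; y = 0.00 + 2 × 703.00/3 ≈ 469.

x = 761 px, y = 469 px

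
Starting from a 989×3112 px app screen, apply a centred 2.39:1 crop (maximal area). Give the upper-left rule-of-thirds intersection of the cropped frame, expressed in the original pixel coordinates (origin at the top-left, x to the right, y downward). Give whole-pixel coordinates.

989/3112 < 2.39/1, so the 2.39:1 crop keeps the full width 989 and trims height to 989 × 1/2.39 = 413.81 px.
Top offset = (3112 − 413.81)/2 = 1349.10 px; left offset = 0.
Upper-left is one-third across and one-third down within the crop:
x = 0.00 + 1 × 989.00/3 ≈ 330; y = 1349.10 + 1 × 413.81/3 ≈ 1487.

(330, 1487)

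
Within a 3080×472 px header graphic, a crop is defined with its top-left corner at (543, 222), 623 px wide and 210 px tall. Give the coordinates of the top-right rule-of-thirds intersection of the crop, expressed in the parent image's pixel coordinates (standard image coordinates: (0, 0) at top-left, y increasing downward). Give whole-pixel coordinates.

One third of the crop width 623 is 207.67 px.
One third of the crop height 210 is 70.00 px.
The top-right point is two-thirds across and one-third down within the crop:
x = 543 + 2 × 207.67 ≈ 958; y = 222 + 1 × 70.00 ≈ 292.

(958, 292)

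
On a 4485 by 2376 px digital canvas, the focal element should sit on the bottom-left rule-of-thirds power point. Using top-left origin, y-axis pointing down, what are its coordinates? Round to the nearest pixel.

x = 1495 px, y = 1584 px

The bottom-left point sits one-third of the way across and two-thirds of the way down.
x = 1 × 4485/3 ≈ 1495; y = 2 × 2376/3 ≈ 1584.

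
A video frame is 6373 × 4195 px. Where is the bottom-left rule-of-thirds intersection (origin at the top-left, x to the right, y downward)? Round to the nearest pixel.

The bottom-left point sits one-third of the way across and two-thirds of the way down.
x = 1 × 6373/3 ≈ 2124; y = 2 × 4195/3 ≈ 2797.

x = 2124 px, y = 2797 px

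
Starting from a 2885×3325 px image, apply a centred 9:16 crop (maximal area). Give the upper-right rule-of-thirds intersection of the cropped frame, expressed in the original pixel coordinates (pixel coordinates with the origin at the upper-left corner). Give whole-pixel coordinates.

2885/3325 > 9/16, so the 9:16 crop keeps the full height 3325 and trims width to 3325 × 9/16 = 1870.31 px.
Left offset = (2885 − 1870.31)/2 = 507.34 px; top offset = 0.
Upper-right is two-thirds across and one-third down within the crop:
x = 507.34 + 2 × 1870.31/3 ≈ 1754; y = 0.00 + 1 × 3325.00/3 ≈ 1108.

(1754, 1108)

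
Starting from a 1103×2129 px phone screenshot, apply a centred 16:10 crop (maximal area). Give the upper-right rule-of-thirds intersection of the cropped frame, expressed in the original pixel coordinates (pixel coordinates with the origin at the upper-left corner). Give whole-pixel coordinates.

1103/2129 < 16/10, so the 16:10 crop keeps the full width 1103 and trims height to 1103 × 10/16 = 689.38 px.
Top offset = (2129 − 689.38)/2 = 719.81 px; left offset = 0.
Upper-right is two-thirds across and one-third down within the crop:
x = 0.00 + 2 × 1103.00/3 ≈ 735; y = 719.81 + 1 × 689.38/3 ≈ 950.

(735, 950)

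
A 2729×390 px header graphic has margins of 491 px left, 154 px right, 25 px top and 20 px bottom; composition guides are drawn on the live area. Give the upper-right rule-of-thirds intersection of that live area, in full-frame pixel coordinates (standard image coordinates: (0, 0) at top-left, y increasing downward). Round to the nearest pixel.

x = 1880 px, y = 140 px

Content width = 2729 − 491 − 154 = 2084 px; content height = 390 − 25 − 20 = 345 px.
Upper-right is two-thirds across and one-third down within the live area.
x = 491 + 2 × 2084/3 = 491 + 1389.33 ≈ 1880
y = 25 + 1 × 345/3 = 25 + 115.00 ≈ 140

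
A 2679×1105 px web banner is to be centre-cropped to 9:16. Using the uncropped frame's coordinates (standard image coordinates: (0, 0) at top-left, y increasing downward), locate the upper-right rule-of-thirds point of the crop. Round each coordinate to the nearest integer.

2679/1105 > 9/16, so the 9:16 crop keeps the full height 1105 and trims width to 1105 × 9/16 = 621.56 px.
Left offset = (2679 − 621.56)/2 = 1028.72 px; top offset = 0.
Upper-right is two-thirds across and one-third down within the crop:
x = 1028.72 + 2 × 621.56/3 ≈ 1443; y = 0.00 + 1 × 1105.00/3 ≈ 368.

x = 1443 px, y = 368 px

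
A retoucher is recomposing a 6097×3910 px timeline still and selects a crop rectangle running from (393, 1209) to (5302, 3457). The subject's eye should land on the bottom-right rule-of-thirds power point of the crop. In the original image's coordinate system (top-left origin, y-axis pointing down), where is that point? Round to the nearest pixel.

x = 3666 px, y = 2708 px

Crop width = 5302 − 393 = 4909 px; one third is 1636.33 px.
Crop height = 3457 − 1209 = 2248 px; one third is 749.33 px.
The bottom-right point is two-thirds across and two-thirds down within the crop:
x = 393 + 2 × 1636.33 ≈ 3666; y = 1209 + 2 × 749.33 ≈ 2708.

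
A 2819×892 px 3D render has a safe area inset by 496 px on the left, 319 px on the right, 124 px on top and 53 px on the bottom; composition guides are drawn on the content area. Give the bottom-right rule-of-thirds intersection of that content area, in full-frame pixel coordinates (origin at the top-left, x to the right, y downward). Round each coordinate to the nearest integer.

x = 1832 px, y = 601 px

Content width = 2819 − 496 − 319 = 2004 px; content height = 892 − 124 − 53 = 715 px.
Bottom-right is two-thirds across and two-thirds down within the content area.
x = 496 + 2 × 2004/3 = 496 + 1336.00 ≈ 1832
y = 124 + 2 × 715/3 = 124 + 476.67 ≈ 601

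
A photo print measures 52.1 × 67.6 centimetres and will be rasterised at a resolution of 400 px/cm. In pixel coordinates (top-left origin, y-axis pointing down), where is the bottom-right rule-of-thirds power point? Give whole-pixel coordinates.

(13893, 18027)

In pixels the canvas is 52.1 × 400 = 20840 wide and 67.6 × 400 = 27040 tall.
The bottom-right point is two-thirds across and two-thirds down:
x = 2 × 20840/3 ≈ 13893; y = 2 × 27040/3 ≈ 18027.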